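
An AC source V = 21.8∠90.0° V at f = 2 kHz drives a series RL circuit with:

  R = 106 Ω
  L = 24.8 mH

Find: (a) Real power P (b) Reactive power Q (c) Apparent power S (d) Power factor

Step 1 — Angular frequency: ω = 2π·f = 2π·2000 = 1.257e+04 rad/s.
Step 2 — Component impedances:
  R: Z = R = 106 Ω
  L: Z = jωL = j·1.257e+04·0.0248 = 0 + j311.6 Ω
Step 3 — Series combination: Z_total = R + L = 106 + j311.6 Ω = 329.2∠71.2° Ω.
Step 4 — Source phasor: V = 21.8∠90.0° V = 0 + j21.8 V.
Step 5 — Current: I = V / Z = 0.0627 + j0.02133 A = 0.06623∠18.8° A.
Step 6 — Complex power: S = V·I* = 0.4649 + j1.367 VA.
Step 7 — Real power: P = Re(S) = 0.4649 W.
Step 8 — Reactive power: Q = Im(S) = 1.367 VAR.
Step 9 — Apparent power: |S| = 1.444 VA.
Step 10 — Power factor: PF = P/|S| = 0.322 (lagging).

(a) P = 0.4649 W  (b) Q = 1.367 VAR  (c) S = 1.444 VA  (d) PF = 0.322 (lagging)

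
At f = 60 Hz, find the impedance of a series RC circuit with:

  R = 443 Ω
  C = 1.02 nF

Step 1 — Angular frequency: ω = 2π·f = 2π·60 = 377 rad/s.
Step 2 — Component impedances:
  R: Z = R = 443 Ω
  C: Z = 1/(jωC) = -j/(ω·C) = 0 - j2.601e+06 Ω
Step 3 — Series combination: Z_total = R + C = 443 - j2.601e+06 Ω = 2.601e+06∠-90.0° Ω.

Z = 443 - j2.601e+06 Ω = 2.601e+06∠-90.0° Ω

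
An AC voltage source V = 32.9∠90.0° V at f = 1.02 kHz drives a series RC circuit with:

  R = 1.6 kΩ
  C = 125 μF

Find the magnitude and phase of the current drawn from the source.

Step 1 — Angular frequency: ω = 2π·f = 2π·1020 = 6409 rad/s.
Step 2 — Component impedances:
  R: Z = R = 1600 Ω
  C: Z = 1/(jωC) = -j/(ω·C) = 0 - j1.248 Ω
Step 3 — Series combination: Z_total = R + C = 1600 - j1.248 Ω = 1600∠-0.0° Ω.
Step 4 — Source phasor: V = 32.9∠90.0° V = 0 + j32.9 V.
Step 5 — Ohm's law: I = V / Z_total = (0 + j32.9) / (1600 - j1.248) = -1.604e-05 + j0.02056 A.
Step 6 — Convert to polar: |I| = 0.02056 A, ∠I = 90.0°.

I = 0.02056∠90.0° A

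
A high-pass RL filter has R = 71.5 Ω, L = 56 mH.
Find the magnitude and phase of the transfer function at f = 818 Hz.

Step 1 — Angular frequency: ω = 2π·818 = 5140 rad/s.
Step 2 — Transfer function: H(jω) = jωL/(R + jωL).
Step 3 — Numerator jωL = j·287.8; denominator R + jωL = 71.5 + j287.8.
Step 4 — H = 0.9419 + j0.234.
Step 5 — Magnitude: |H| = 0.9705 (-0.3 dB); phase: φ = 14.0°.

|H| = 0.9705 (-0.3 dB), φ = 14.0°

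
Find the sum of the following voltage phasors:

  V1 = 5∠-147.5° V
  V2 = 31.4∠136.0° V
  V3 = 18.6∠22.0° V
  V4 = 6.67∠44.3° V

Step 1 — Convert each phasor to rectangular form:
  V1 = 5·(cos(-147.5°) + j·sin(-147.5°)) = -4.217 - j2.686 V
  V2 = 31.4·(cos(136.0°) + j·sin(136.0°)) = -22.59 + j21.81 V
  V3 = 18.6·(cos(22.0°) + j·sin(22.0°)) = 17.25 + j6.968 V
  V4 = 6.67·(cos(44.3°) + j·sin(44.3°)) = 4.774 + j4.658 V
Step 2 — Sum components: V_total = -4.785 + j30.75 V.
Step 3 — Convert to polar: |V_total| = 31.12 V, ∠V_total = 98.8°.

V_total = 31.12∠98.8° V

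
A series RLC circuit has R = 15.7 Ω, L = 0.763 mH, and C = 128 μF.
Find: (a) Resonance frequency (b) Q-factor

Step 1 — Resonance condition Im(Z)=0 gives ω₀ = 1/√(LC).
Step 2 — ω₀ = 1/√(0.000763·0.000128) = 3200 rad/s.
Step 3 — f₀ = ω₀/(2π) = 509.3 Hz.
Step 4 — Series Q: Q = ω₀L/R = 3200·0.000763/15.7 = 0.1555.

(a) f₀ = 509.3 Hz  (b) Q = 0.1555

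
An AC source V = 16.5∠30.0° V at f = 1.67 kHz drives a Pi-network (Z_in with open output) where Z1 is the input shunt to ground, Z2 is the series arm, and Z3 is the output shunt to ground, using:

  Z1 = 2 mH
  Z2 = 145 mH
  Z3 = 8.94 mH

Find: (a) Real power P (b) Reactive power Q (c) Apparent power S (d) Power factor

Step 1 — Angular frequency: ω = 2π·f = 2π·1670 = 1.049e+04 rad/s.
Step 2 — Component impedances:
  Z1: Z = jωL = j·1.049e+04·0.002 = 0 + j20.99 Ω
  Z2: Z = jωL = j·1.049e+04·0.145 = 0 + j1521 Ω
  Z3: Z = jωL = j·1.049e+04·0.00894 = 0 + j93.81 Ω
Step 3 — With open output, the series arm Z2 and the output shunt Z3 appear in series to ground: Z2 + Z3 = 0 + j1615 Ω.
Step 4 — Parallel with input shunt Z1: Z_in = Z1 || (Z2 + Z3) = 0 + j20.72 Ω = 20.72∠90.0° Ω.
Step 5 — Source phasor: V = 16.5∠30.0° V = 14.29 + j8.25 V.
Step 6 — Current: I = V / Z = 0.3982 - j0.6898 A = 0.7965∠-60.0° A.
Step 7 — Complex power: S = V·I* = 0 + j13.14 VA.
Step 8 — Real power: P = Re(S) = 0 W.
Step 9 — Reactive power: Q = Im(S) = 13.14 VAR.
Step 10 — Apparent power: |S| = 13.14 VA.
Step 11 — Power factor: PF = P/|S| = 0 (lagging).

(a) P = 0 W  (b) Q = 13.14 VAR  (c) S = 13.14 VA  (d) PF = 0 (lagging)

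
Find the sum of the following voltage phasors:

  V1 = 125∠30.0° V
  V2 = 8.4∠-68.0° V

Step 1 — Convert each phasor to rectangular form:
  V1 = 125·(cos(30.0°) + j·sin(30.0°)) = 108.3 + j62.5 V
  V2 = 8.4·(cos(-68.0°) + j·sin(-68.0°)) = 3.147 - j7.788 V
Step 2 — Sum components: V_total = 111.4 + j54.71 V.
Step 3 — Convert to polar: |V_total| = 124.1 V, ∠V_total = 26.2°.

V_total = 124.1∠26.2° V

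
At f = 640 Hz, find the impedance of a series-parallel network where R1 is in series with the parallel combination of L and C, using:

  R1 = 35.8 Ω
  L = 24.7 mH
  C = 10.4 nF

Step 1 — Angular frequency: ω = 2π·f = 2π·640 = 4021 rad/s.
Step 2 — Component impedances:
  R1: Z = R = 35.8 Ω
  L: Z = jωL = j·4021·0.0247 = 0 + j99.32 Ω
  C: Z = 1/(jωC) = -j/(ω·C) = 0 - j2.391e+04 Ω
Step 3 — Parallel branch: L || C = 1/(1/L + 1/C) = 0 + j99.74 Ω.
Step 4 — Series with R1: Z_total = R1 + (L || C) = 35.8 + j99.74 Ω = 106∠70.3° Ω.

Z = 35.8 + j99.74 Ω = 106∠70.3° Ω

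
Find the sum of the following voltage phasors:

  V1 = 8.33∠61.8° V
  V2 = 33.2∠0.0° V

Step 1 — Convert each phasor to rectangular form:
  V1 = 8.33·(cos(61.8°) + j·sin(61.8°)) = 3.936 + j7.341 V
  V2 = 33.2·(cos(0.0°) + j·sin(0.0°)) = 33.2 V
Step 2 — Sum components: V_total = 37.14 + j7.341 V.
Step 3 — Convert to polar: |V_total| = 37.86 V, ∠V_total = 11.2°.

V_total = 37.86∠11.2° V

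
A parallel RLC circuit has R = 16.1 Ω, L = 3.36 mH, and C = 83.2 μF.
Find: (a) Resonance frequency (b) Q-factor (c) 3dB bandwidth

Step 1 — Resonance: ω₀ = 1/√(LC) = 1/√(0.00336·8.32e-05) = 1891 rad/s.
Step 2 — f₀ = ω₀/(2π) = 301 Hz.
Step 3 — Parallel Q: Q = R/(ω₀L) = 16.1/(1891·0.00336) = 2.533.
Step 4 — Bandwidth: Δω = ω₀/Q = 746.5 rad/s; BW = Δω/(2π) = 118.8 Hz.

(a) f₀ = 301 Hz  (b) Q = 2.533  (c) BW = 118.8 Hz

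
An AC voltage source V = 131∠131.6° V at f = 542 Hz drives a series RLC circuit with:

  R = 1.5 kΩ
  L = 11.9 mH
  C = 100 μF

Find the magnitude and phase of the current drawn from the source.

Step 1 — Angular frequency: ω = 2π·f = 2π·542 = 3405 rad/s.
Step 2 — Component impedances:
  R: Z = R = 1500 Ω
  L: Z = jωL = j·3405·0.0119 = 0 + j40.53 Ω
  C: Z = 1/(jωC) = -j/(ω·C) = 0 - j2.936 Ω
Step 3 — Series combination: Z_total = R + L + C = 1500 + j37.59 Ω = 1500∠1.4° Ω.
Step 4 — Source phasor: V = 131∠131.6° V = -86.97 + j97.96 V.
Step 5 — Ohm's law: I = V / Z_total = (-86.97 + j97.96) / (1500 + j37.59) = -0.05631 + j0.06672 A.
Step 6 — Convert to polar: |I| = 0.08731 A, ∠I = 130.2°.

I = 0.08731∠130.2° A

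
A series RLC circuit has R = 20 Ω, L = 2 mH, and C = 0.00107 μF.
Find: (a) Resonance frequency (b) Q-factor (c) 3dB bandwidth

Step 1 — Resonance: ω₀ = 1/√(LC) = 1/√(0.002·1.07e-09) = 6.836e+05 rad/s.
Step 2 — f₀ = ω₀/(2π) = 1.088e+05 Hz.
Step 3 — Series Q: Q = ω₀L/R = 6.836e+05·0.002/20 = 68.36.
Step 4 — Bandwidth: Δω = ω₀/Q = 1e+04 rad/s; BW = Δω/(2π) = 1592 Hz.

(a) f₀ = 1.088e+05 Hz  (b) Q = 68.36  (c) BW = 1592 Hz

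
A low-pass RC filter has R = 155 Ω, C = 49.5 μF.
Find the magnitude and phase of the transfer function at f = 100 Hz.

Step 1 — Angular frequency: ω = 2π·100 = 628.3 rad/s.
Step 2 — Transfer function: H(jω) = 1/(1 + jωRC).
Step 3 — Denominator: 1 + jωRC = 1 + j·628.3·155·4.95e-05 = 1 + j4.821.
Step 4 — H = 0.04125 - j0.1989.
Step 5 — Magnitude: |H| = 0.2031 (-13.8 dB); phase: φ = -78.3°.

|H| = 0.2031 (-13.8 dB), φ = -78.3°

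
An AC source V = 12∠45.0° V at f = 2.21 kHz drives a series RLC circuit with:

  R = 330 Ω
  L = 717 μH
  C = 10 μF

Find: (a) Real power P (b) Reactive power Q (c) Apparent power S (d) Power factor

Step 1 — Angular frequency: ω = 2π·f = 2π·2210 = 1.389e+04 rad/s.
Step 2 — Component impedances:
  R: Z = R = 330 Ω
  L: Z = jωL = j·1.389e+04·0.000717 = 0 + j9.956 Ω
  C: Z = 1/(jωC) = -j/(ω·C) = 0 - j7.202 Ω
Step 3 — Series combination: Z_total = R + L + C = 330 + j2.755 Ω = 330∠0.5° Ω.
Step 4 — Source phasor: V = 12∠45.0° V = 8.485 + j8.485 V.
Step 5 — Current: I = V / Z = 0.02593 + j0.0255 A = 0.03636∠44.5° A.
Step 6 — Complex power: S = V·I* = 0.4363 + j0.003642 VA.
Step 7 — Real power: P = Re(S) = 0.4363 W.
Step 8 — Reactive power: Q = Im(S) = 0.003642 VAR.
Step 9 — Apparent power: |S| = 0.4363 VA.
Step 10 — Power factor: PF = P/|S| = 1 (lagging).

(a) P = 0.4363 W  (b) Q = 0.003642 VAR  (c) S = 0.4363 VA  (d) PF = 1 (lagging)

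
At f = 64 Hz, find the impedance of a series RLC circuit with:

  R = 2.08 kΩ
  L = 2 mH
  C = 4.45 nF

Step 1 — Angular frequency: ω = 2π·f = 2π·64 = 402.1 rad/s.
Step 2 — Component impedances:
  R: Z = R = 2080 Ω
  L: Z = jωL = j·402.1·0.002 = 0 + j0.8042 Ω
  C: Z = 1/(jωC) = -j/(ω·C) = 0 - j5.588e+05 Ω
Step 3 — Series combination: Z_total = R + L + C = 2080 - j5.588e+05 Ω = 5.588e+05∠-89.8° Ω.

Z = 2080 - j5.588e+05 Ω = 5.588e+05∠-89.8° Ω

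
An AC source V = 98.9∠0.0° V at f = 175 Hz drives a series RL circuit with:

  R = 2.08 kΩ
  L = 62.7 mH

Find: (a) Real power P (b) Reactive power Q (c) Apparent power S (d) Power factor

Step 1 — Angular frequency: ω = 2π·f = 2π·175 = 1100 rad/s.
Step 2 — Component impedances:
  R: Z = R = 2080 Ω
  L: Z = jωL = j·1100·0.0627 = 0 + j68.94 Ω
Step 3 — Series combination: Z_total = R + L = 2080 + j68.94 Ω = 2081∠1.9° Ω.
Step 4 — Source phasor: V = 98.9∠0.0° V = 98.9 V.
Step 5 — Current: I = V / Z = 0.0475 - j0.001574 A = 0.04752∠-1.9° A.
Step 6 — Complex power: S = V·I* = 4.697 + j0.1557 VA.
Step 7 — Real power: P = Re(S) = 4.697 W.
Step 8 — Reactive power: Q = Im(S) = 0.1557 VAR.
Step 9 — Apparent power: |S| = 4.7 VA.
Step 10 — Power factor: PF = P/|S| = 0.9995 (lagging).

(a) P = 4.697 W  (b) Q = 0.1557 VAR  (c) S = 4.7 VA  (d) PF = 0.9995 (lagging)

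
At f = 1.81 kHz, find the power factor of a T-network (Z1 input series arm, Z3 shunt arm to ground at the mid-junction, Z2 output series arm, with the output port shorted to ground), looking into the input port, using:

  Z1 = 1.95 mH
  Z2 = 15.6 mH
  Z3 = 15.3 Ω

Step 1 — Angular frequency: ω = 2π·f = 2π·1810 = 1.137e+04 rad/s.
Step 2 — Component impedances:
  Z1: Z = jωL = j·1.137e+04·0.00195 = 0 + j22.18 Ω
  Z2: Z = jωL = j·1.137e+04·0.0156 = 0 + j177.4 Ω
  Z3: Z = R = 15.3 Ω
Step 3 — With the output port shorted to ground, the output series arm Z2 runs from the junction to ground; the shunt arm Z3 also runs from the junction to ground. They appear in parallel: Z3 || Z2 = 15.19 + j1.31 Ω.
Step 4 — Series with input arm Z1: Z_in = Z1 + (Z3 || Z2) = 15.19 + j23.49 Ω = 27.97∠57.1° Ω.
Step 5 — Power factor: PF = cos(φ) = Re(Z)/|Z| = 15.187/27.969 = 0.543.
Step 6 — Type: Im(Z) = 23.49 ⇒ lagging (phase φ = 57.1°).

PF = 0.543 (lagging, φ = 57.1°)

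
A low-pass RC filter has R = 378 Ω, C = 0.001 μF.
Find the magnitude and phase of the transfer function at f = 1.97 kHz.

Step 1 — Angular frequency: ω = 2π·1970 = 1.238e+04 rad/s.
Step 2 — Transfer function: H(jω) = 1/(1 + jωRC).
Step 3 — Denominator: 1 + jωRC = 1 + j·1.238e+04·378·1e-09 = 1 + j0.004679.
Step 4 — H = 1 - j0.004679.
Step 5 — Magnitude: |H| = 1 (-0.0 dB); phase: φ = -0.3°.

|H| = 1 (-0.0 dB), φ = -0.3°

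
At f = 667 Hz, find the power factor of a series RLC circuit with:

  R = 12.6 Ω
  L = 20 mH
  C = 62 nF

Step 1 — Angular frequency: ω = 2π·f = 2π·667 = 4191 rad/s.
Step 2 — Component impedances:
  R: Z = R = 12.6 Ω
  L: Z = jωL = j·4191·0.02 = 0 + j83.82 Ω
  C: Z = 1/(jωC) = -j/(ω·C) = 0 - j3849 Ω
Step 3 — Series combination: Z_total = R + L + C = 12.6 - j3765 Ω = 3765∠-89.8° Ω.
Step 4 — Power factor: PF = cos(φ) = Re(Z)/|Z| = 12.6/3765 = 0.003347.
Step 5 — Type: Im(Z) = -3765 ⇒ leading (phase φ = -89.8°).

PF = 0.003347 (leading, φ = -89.8°)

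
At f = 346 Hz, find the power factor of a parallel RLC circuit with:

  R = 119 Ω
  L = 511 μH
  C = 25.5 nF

Step 1 — Angular frequency: ω = 2π·f = 2π·346 = 2174 rad/s.
Step 2 — Component impedances:
  R: Z = R = 119 Ω
  L: Z = jωL = j·2174·0.000511 = 0 + j1.111 Ω
  C: Z = 1/(jωC) = -j/(ω·C) = 0 - j1.804e+04 Ω
Step 3 — Parallel combination: 1/Z_total = 1/R + 1/L + 1/C; Z_total = 0.01037 + j1.111 Ω = 1.111∠89.5° Ω.
Step 4 — Power factor: PF = cos(φ) = Re(Z)/|Z| = 0.010371/1.1109 = 0.009336.
Step 5 — Type: Im(Z) = 1.111 ⇒ lagging (phase φ = 89.5°).

PF = 0.009336 (lagging, φ = 89.5°)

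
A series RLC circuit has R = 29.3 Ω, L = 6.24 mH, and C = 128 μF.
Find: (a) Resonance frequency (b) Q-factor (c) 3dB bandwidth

Step 1 — Resonance: ω₀ = 1/√(LC) = 1/√(0.00624·0.000128) = 1119 rad/s.
Step 2 — f₀ = ω₀/(2π) = 178.1 Hz.
Step 3 — Series Q: Q = ω₀L/R = 1119·0.00624/29.3 = 0.2383.
Step 4 — Bandwidth: Δω = ω₀/Q = 4696 rad/s; BW = Δω/(2π) = 747.3 Hz.

(a) f₀ = 178.1 Hz  (b) Q = 0.2383  (c) BW = 747.3 Hz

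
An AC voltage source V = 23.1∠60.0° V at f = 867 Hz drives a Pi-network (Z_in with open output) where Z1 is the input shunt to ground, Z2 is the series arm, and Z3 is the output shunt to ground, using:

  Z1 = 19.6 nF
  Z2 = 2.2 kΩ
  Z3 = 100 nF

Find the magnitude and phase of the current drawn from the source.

Step 1 — Angular frequency: ω = 2π·f = 2π·867 = 5448 rad/s.
Step 2 — Component impedances:
  Z1: Z = 1/(jωC) = -j/(ω·C) = 0 - j9366 Ω
  Z2: Z = R = 2200 Ω
  Z3: Z = 1/(jωC) = -j/(ω·C) = 0 - j1836 Ω
Step 3 — With open output, the series arm Z2 and the output shunt Z3 appear in series to ground: Z2 + Z3 = 2200 - j1836 Ω.
Step 4 — Parallel with input shunt Z1: Z_in = Z1 || (Z2 + Z3) = 1481 - j1826 Ω = 2351∠-51.0° Ω.
Step 5 — Source phasor: V = 23.1∠60.0° V = 11.55 + j20.01 V.
Step 6 — Ohm's law: I = V / Z_total = (11.55 + j20.01) / (1481 - j1826) = -0.003514 + j0.009177 A.
Step 7 — Convert to polar: |I| = 0.009826 A, ∠I = 111.0°.

I = 0.009826∠111.0° A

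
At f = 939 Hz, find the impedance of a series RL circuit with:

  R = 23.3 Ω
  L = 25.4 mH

Step 1 — Angular frequency: ω = 2π·f = 2π·939 = 5900 rad/s.
Step 2 — Component impedances:
  R: Z = R = 23.3 Ω
  L: Z = jωL = j·5900·0.0254 = 0 + j149.9 Ω
Step 3 — Series combination: Z_total = R + L = 23.3 + j149.9 Ω = 151.7∠81.2° Ω.

Z = 23.3 + j149.9 Ω = 151.7∠81.2° Ω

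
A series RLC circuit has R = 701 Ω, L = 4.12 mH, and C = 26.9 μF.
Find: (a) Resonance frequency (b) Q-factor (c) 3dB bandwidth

Step 1 — Resonance: ω₀ = 1/√(LC) = 1/√(0.00412·2.69e-05) = 3004 rad/s.
Step 2 — f₀ = ω₀/(2π) = 478.1 Hz.
Step 3 — Series Q: Q = ω₀L/R = 3004·0.00412/701 = 0.01765.
Step 4 — Bandwidth: Δω = ω₀/Q = 1.701e+05 rad/s; BW = Δω/(2π) = 2.708e+04 Hz.

(a) f₀ = 478.1 Hz  (b) Q = 0.01765  (c) BW = 2.708e+04 Hz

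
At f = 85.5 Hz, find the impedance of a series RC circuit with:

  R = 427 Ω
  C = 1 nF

Step 1 — Angular frequency: ω = 2π·f = 2π·85.5 = 537.2 rad/s.
Step 2 — Component impedances:
  R: Z = R = 427 Ω
  C: Z = 1/(jωC) = -j/(ω·C) = 0 - j1.861e+06 Ω
Step 3 — Series combination: Z_total = R + C = 427 - j1.861e+06 Ω = 1.861e+06∠-90.0° Ω.

Z = 427 - j1.861e+06 Ω = 1.861e+06∠-90.0° Ω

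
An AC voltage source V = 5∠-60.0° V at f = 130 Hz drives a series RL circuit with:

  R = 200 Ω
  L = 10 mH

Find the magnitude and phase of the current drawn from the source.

Step 1 — Angular frequency: ω = 2π·f = 2π·130 = 816.8 rad/s.
Step 2 — Component impedances:
  R: Z = R = 200 Ω
  L: Z = jωL = j·816.8·0.01 = 0 + j8.168 Ω
Step 3 — Series combination: Z_total = R + L = 200 + j8.168 Ω = 200.2∠2.3° Ω.
Step 4 — Source phasor: V = 5∠-60.0° V = 2.5 - j4.33 V.
Step 5 — Ohm's law: I = V / Z_total = (2.5 - j4.33) / (200 + j8.168) = 0.0116 - j0.02212 A.
Step 6 — Convert to polar: |I| = 0.02498 A, ∠I = -62.3°.

I = 0.02498∠-62.3° A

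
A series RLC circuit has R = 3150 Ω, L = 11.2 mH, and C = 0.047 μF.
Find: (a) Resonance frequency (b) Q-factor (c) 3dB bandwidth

Step 1 — Resonance condition Im(Z)=0 gives ω₀ = 1/√(LC).
Step 2 — ω₀ = 1/√(0.0112·4.7e-08) = 4.359e+04 rad/s.
Step 3 — f₀ = ω₀/(2π) = 6937 Hz.
Step 4 — Series Q: Q = ω₀L/R = 4.359e+04·0.0112/3150 = 0.155.
Step 5 — 3dB bandwidth: Δω = ω₀/Q = 2.812e+05 rad/s; BW = Δω/(2π) = 4.476e+04 Hz.

(a) f₀ = 6937 Hz  (b) Q = 0.155  (c) BW = 4.476e+04 Hz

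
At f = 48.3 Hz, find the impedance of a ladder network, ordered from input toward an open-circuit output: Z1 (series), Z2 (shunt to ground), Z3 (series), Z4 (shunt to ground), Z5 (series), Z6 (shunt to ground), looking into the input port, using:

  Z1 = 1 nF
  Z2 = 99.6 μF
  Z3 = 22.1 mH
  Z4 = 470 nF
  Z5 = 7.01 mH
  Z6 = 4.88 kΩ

Step 1 — Angular frequency: ω = 2π·f = 2π·48.3 = 303.5 rad/s.
Step 2 — Component impedances:
  Z1: Z = 1/(jωC) = -j/(ω·C) = 0 - j3.295e+06 Ω
  Z2: Z = 1/(jωC) = -j/(ω·C) = 0 - j33.08 Ω
  Z3: Z = jωL = j·303.5·0.0221 = 0 + j6.707 Ω
  Z4: Z = 1/(jωC) = -j/(ω·C) = 0 - j7011 Ω
  Z5: Z = jωL = j·303.5·0.00701 = 0 + j2.127 Ω
  Z6: Z = R = 4880 Ω
Step 3 — Ladder network (open output): work backward from the far end, alternating series and parallel combinations. Z_in = 0.2226 - j3.295e+06 Ω = 3.295e+06∠-90.0° Ω.

Z = 0.2226 - j3.295e+06 Ω = 3.295e+06∠-90.0° Ω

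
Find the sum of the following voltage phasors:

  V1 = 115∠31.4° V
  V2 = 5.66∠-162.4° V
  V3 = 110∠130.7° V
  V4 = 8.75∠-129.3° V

Step 1 — Convert each phasor to rectangular form:
  V1 = 115·(cos(31.4°) + j·sin(31.4°)) = 98.16 + j59.92 V
  V2 = 5.66·(cos(-162.4°) + j·sin(-162.4°)) = -5.395 - j1.711 V
  V3 = 110·(cos(130.7°) + j·sin(130.7°)) = -71.73 + j83.39 V
  V4 = 8.75·(cos(-129.3°) + j·sin(-129.3°)) = -5.542 - j6.771 V
Step 2 — Sum components: V_total = 15.49 + j134.8 V.
Step 3 — Convert to polar: |V_total| = 135.7 V, ∠V_total = 83.4°.

V_total = 135.7∠83.4° V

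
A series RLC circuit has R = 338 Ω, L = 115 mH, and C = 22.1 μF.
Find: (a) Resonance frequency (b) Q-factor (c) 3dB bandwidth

Step 1 — Resonance: ω₀ = 1/√(LC) = 1/√(0.115·2.21e-05) = 627.3 rad/s.
Step 2 — f₀ = ω₀/(2π) = 99.83 Hz.
Step 3 — Series Q: Q = ω₀L/R = 627.3·0.115/338 = 0.2134.
Step 4 — Bandwidth: Δω = ω₀/Q = 2939 rad/s; BW = Δω/(2π) = 467.8 Hz.

(a) f₀ = 99.83 Hz  (b) Q = 0.2134  (c) BW = 467.8 Hz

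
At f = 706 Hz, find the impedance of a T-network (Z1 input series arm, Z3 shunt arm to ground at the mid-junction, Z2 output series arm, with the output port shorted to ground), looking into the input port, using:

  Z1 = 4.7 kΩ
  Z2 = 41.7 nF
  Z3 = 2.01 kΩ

Step 1 — Angular frequency: ω = 2π·f = 2π·706 = 4436 rad/s.
Step 2 — Component impedances:
  Z1: Z = R = 4700 Ω
  Z2: Z = 1/(jωC) = -j/(ω·C) = 0 - j5406 Ω
  Z3: Z = R = 2010 Ω
Step 3 — With the output port shorted to ground, the output series arm Z2 runs from the junction to ground; the shunt arm Z3 also runs from the junction to ground. They appear in parallel: Z3 || Z2 = 1766 - j656.6 Ω.
Step 4 — Series with input arm Z1: Z_in = Z1 + (Z3 || Z2) = 6466 - j656.6 Ω = 6499∠-5.8° Ω.

Z = 6466 - j656.6 Ω = 6499∠-5.8° Ω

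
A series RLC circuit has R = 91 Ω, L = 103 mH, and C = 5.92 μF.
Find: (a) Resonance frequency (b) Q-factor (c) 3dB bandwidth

Step 1 — Resonance: ω₀ = 1/√(LC) = 1/√(0.103·5.92e-06) = 1281 rad/s.
Step 2 — f₀ = ω₀/(2π) = 203.8 Hz.
Step 3 — Series Q: Q = ω₀L/R = 1281·0.103/91 = 1.449.
Step 4 — Bandwidth: Δω = ω₀/Q = 883.5 rad/s; BW = Δω/(2π) = 140.6 Hz.

(a) f₀ = 203.8 Hz  (b) Q = 1.449  (c) BW = 140.6 Hz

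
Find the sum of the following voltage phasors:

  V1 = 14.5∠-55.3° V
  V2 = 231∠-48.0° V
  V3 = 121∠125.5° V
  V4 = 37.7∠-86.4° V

Step 1 — Convert each phasor to rectangular form:
  V1 = 14.5·(cos(-55.3°) + j·sin(-55.3°)) = 8.255 - j11.92 V
  V2 = 231·(cos(-48.0°) + j·sin(-48.0°)) = 154.6 - j171.7 V
  V3 = 121·(cos(125.5°) + j·sin(125.5°)) = -70.27 + j98.51 V
  V4 = 37.7·(cos(-86.4°) + j·sin(-86.4°)) = 2.367 - j37.63 V
Step 2 — Sum components: V_total = 94.93 - j122.7 V.
Step 3 — Convert to polar: |V_total| = 155.1 V, ∠V_total = -52.3°.

V_total = 155.1∠-52.3° V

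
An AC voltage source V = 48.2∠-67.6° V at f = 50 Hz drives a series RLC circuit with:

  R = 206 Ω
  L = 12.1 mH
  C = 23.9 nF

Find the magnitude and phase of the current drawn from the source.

Step 1 — Angular frequency: ω = 2π·f = 2π·50 = 314.2 rad/s.
Step 2 — Component impedances:
  R: Z = R = 206 Ω
  L: Z = jωL = j·314.2·0.0121 = 0 + j3.801 Ω
  C: Z = 1/(jωC) = -j/(ω·C) = 0 - j1.332e+05 Ω
Step 3 — Series combination: Z_total = R + L + C = 206 - j1.332e+05 Ω = 1.332e+05∠-89.9° Ω.
Step 4 — Source phasor: V = 48.2∠-67.6° V = 18.37 - j44.56 V.
Step 5 — Ohm's law: I = V / Z_total = (18.37 - j44.56) / (206 - j1.332e+05) = 0.0003348 + j0.0001374 A.
Step 6 — Convert to polar: |I| = 0.0003619 A, ∠I = 22.3°.

I = 0.0003619∠22.3° A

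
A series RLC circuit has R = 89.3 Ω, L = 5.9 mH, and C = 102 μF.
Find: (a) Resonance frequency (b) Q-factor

Step 1 — Resonance condition Im(Z)=0 gives ω₀ = 1/√(LC).
Step 2 — ω₀ = 1/√(0.0059·0.000102) = 1289 rad/s.
Step 3 — f₀ = ω₀/(2π) = 205.2 Hz.
Step 4 — Series Q: Q = ω₀L/R = 1289·0.0059/89.3 = 0.08517.

(a) f₀ = 205.2 Hz  (b) Q = 0.08517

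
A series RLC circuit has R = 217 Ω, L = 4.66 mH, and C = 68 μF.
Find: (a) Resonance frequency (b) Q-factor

Step 1 — Resonance condition Im(Z)=0 gives ω₀ = 1/√(LC).
Step 2 — ω₀ = 1/√(0.00466·6.8e-05) = 1776 rad/s.
Step 3 — f₀ = ω₀/(2π) = 282.7 Hz.
Step 4 — Series Q: Q = ω₀L/R = 1776·0.00466/217 = 0.03815.

(a) f₀ = 282.7 Hz  (b) Q = 0.03815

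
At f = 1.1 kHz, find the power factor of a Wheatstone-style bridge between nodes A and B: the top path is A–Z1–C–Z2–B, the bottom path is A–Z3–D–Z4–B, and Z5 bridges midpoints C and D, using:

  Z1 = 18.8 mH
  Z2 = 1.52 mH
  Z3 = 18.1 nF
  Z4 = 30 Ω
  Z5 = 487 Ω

Step 1 — Angular frequency: ω = 2π·f = 2π·1100 = 6912 rad/s.
Step 2 — Component impedances:
  Z1: Z = jωL = j·6912·0.0188 = 0 + j129.9 Ω
  Z2: Z = jωL = j·6912·0.00152 = 0 + j10.51 Ω
  Z3: Z = 1/(jωC) = -j/(ω·C) = 0 - j7994 Ω
  Z4: Z = R = 30 Ω
  Z5: Z = R = 487 Ω
Step 3 — Bridge requires nodal analysis (the Z5 bridge couples midpoints C and D, so the two paths cannot be reduced to a simple series/parallel combination). Setting node B to ground and injecting 1 A at node A, the 3-node admittance system at A, C, D solves to V_A = Z_AB = 0.2296 + j142.9 Ω = 142.9∠89.9° Ω.
Step 4 — Power factor: PF = cos(φ) = Re(Z)/|Z| = 0.22956/142.93 = 0.001606.
Step 5 — Type: Im(Z) = 142.9 ⇒ lagging (phase φ = 89.9°).

PF = 0.001606 (lagging, φ = 89.9°)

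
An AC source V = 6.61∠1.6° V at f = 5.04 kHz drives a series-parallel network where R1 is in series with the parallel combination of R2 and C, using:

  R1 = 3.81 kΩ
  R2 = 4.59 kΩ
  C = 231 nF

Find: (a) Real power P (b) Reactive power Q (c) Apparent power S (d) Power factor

Step 1 — Angular frequency: ω = 2π·f = 2π·5040 = 3.167e+04 rad/s.
Step 2 — Component impedances:
  R1: Z = R = 3810 Ω
  R2: Z = R = 4590 Ω
  C: Z = 1/(jωC) = -j/(ω·C) = 0 - j136.7 Ω
Step 3 — Parallel branch: R2 || C = 1/(1/R2 + 1/C) = 4.068 - j136.6 Ω.
Step 4 — Series with R1: Z_total = R1 + (R2 || C) = 3814 - j136.6 Ω = 3817∠-2.1° Ω.
Step 5 — Source phasor: V = 6.61∠1.6° V = 6.607 + j0.1846 V.
Step 6 — Current: I = V / Z = 0.001728 + j0.0001103 A = 0.001732∠3.7° A.
Step 7 — Complex power: S = V·I* = 0.01144 - j0.0004097 VA.
Step 8 — Real power: P = Re(S) = 0.01144 W.
Step 9 — Reactive power: Q = Im(S) = -0.0004097 VAR.
Step 10 — Apparent power: |S| = 0.01145 VA.
Step 11 — Power factor: PF = P/|S| = 0.9994 (leading).

(a) P = 0.01144 W  (b) Q = -0.0004097 VAR  (c) S = 0.01145 VA  (d) PF = 0.9994 (leading)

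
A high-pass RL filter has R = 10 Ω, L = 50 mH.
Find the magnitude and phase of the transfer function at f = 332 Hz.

Step 1 — Angular frequency: ω = 2π·332 = 2086 rad/s.
Step 2 — Transfer function: H(jω) = jωL/(R + jωL).
Step 3 — Numerator jωL = j·104.3; denominator R + jωL = 10 + j104.3.
Step 4 — H = 0.9909 + j0.095.
Step 5 — Magnitude: |H| = 0.9954 (-0.0 dB); phase: φ = 5.5°.

|H| = 0.9954 (-0.0 dB), φ = 5.5°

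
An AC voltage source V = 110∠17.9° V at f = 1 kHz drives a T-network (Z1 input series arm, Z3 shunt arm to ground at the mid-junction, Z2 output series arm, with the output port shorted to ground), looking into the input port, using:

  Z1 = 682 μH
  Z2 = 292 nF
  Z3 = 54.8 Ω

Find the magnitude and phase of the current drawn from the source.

Step 1 — Angular frequency: ω = 2π·f = 2π·1000 = 6283 rad/s.
Step 2 — Component impedances:
  Z1: Z = jωL = j·6283·0.000682 = 0 + j4.285 Ω
  Z2: Z = 1/(jωC) = -j/(ω·C) = 0 - j545.1 Ω
  Z3: Z = R = 54.8 Ω
Step 3 — With the output port shorted to ground, the output series arm Z2 runs from the junction to ground; the shunt arm Z3 also runs from the junction to ground. They appear in parallel: Z3 || Z2 = 54.25 - j5.455 Ω.
Step 4 — Series with input arm Z1: Z_in = Z1 + (Z3 || Z2) = 54.25 - j1.169 Ω = 54.26∠-1.2° Ω.
Step 5 — Source phasor: V = 110∠17.9° V = 104.7 + j33.81 V.
Step 6 — Ohm's law: I = V / Z_total = (104.7 + j33.81) / (54.25 - j1.169) = 1.915 + j0.6645 A.
Step 7 — Convert to polar: |I| = 2.027 A, ∠I = 19.1°.

I = 2.027∠19.1° A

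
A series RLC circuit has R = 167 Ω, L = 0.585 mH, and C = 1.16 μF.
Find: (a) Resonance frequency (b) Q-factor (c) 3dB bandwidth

Step 1 — Resonance condition Im(Z)=0 gives ω₀ = 1/√(LC).
Step 2 — ω₀ = 1/√(0.000585·1.16e-06) = 3.839e+04 rad/s.
Step 3 — f₀ = ω₀/(2π) = 6110 Hz.
Step 4 — Series Q: Q = ω₀L/R = 3.839e+04·0.000585/167 = 0.1345.
Step 5 — 3dB bandwidth: Δω = ω₀/Q = 2.855e+05 rad/s; BW = Δω/(2π) = 4.543e+04 Hz.

(a) f₀ = 6110 Hz  (b) Q = 0.1345  (c) BW = 4.543e+04 Hz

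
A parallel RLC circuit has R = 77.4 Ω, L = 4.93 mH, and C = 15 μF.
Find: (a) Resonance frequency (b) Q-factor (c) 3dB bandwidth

Step 1 — Resonance: ω₀ = 1/√(LC) = 1/√(0.00493·1.5e-05) = 3677 rad/s.
Step 2 — f₀ = ω₀/(2π) = 585.3 Hz.
Step 3 — Parallel Q: Q = R/(ω₀L) = 77.4/(3677·0.00493) = 4.269.
Step 4 — Bandwidth: Δω = ω₀/Q = 861.3 rad/s; BW = Δω/(2π) = 137.1 Hz.

(a) f₀ = 585.3 Hz  (b) Q = 4.269  (c) BW = 137.1 Hz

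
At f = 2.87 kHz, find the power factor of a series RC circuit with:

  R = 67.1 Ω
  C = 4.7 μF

Step 1 — Angular frequency: ω = 2π·f = 2π·2870 = 1.803e+04 rad/s.
Step 2 — Component impedances:
  R: Z = R = 67.1 Ω
  C: Z = 1/(jωC) = -j/(ω·C) = 0 - j11.8 Ω
Step 3 — Series combination: Z_total = R + C = 67.1 - j11.8 Ω = 68.13∠-10.0° Ω.
Step 4 — Power factor: PF = cos(φ) = Re(Z)/|Z| = 67.1/68.13 = 0.9849.
Step 5 — Type: Im(Z) = -11.8 ⇒ leading (phase φ = -10.0°).

PF = 0.9849 (leading, φ = -10.0°)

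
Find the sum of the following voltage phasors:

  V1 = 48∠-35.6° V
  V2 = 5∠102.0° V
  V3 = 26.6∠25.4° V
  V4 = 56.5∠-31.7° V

Step 1 — Convert each phasor to rectangular form:
  V1 = 48·(cos(-35.6°) + j·sin(-35.6°)) = 39.03 - j27.94 V
  V2 = 5·(cos(102.0°) + j·sin(102.0°)) = -1.04 + j4.891 V
  V3 = 26.6·(cos(25.4°) + j·sin(25.4°)) = 24.03 + j11.41 V
  V4 = 56.5·(cos(-31.7°) + j·sin(-31.7°)) = 48.07 - j29.69 V
Step 2 — Sum components: V_total = 110.1 - j41.33 V.
Step 3 — Convert to polar: |V_total| = 117.6 V, ∠V_total = -20.6°.

V_total = 117.6∠-20.6° V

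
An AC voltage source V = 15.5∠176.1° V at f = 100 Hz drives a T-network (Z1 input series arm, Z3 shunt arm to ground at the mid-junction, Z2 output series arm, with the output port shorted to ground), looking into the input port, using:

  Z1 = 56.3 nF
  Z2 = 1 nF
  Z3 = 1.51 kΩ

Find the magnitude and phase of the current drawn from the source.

Step 1 — Angular frequency: ω = 2π·f = 2π·100 = 628.3 rad/s.
Step 2 — Component impedances:
  Z1: Z = 1/(jωC) = -j/(ω·C) = 0 - j2.827e+04 Ω
  Z2: Z = 1/(jωC) = -j/(ω·C) = 0 - j1.592e+06 Ω
  Z3: Z = R = 1510 Ω
Step 3 — With the output port shorted to ground, the output series arm Z2 runs from the junction to ground; the shunt arm Z3 also runs from the junction to ground. They appear in parallel: Z3 || Z2 = 1510 - j1.433 Ω.
Step 4 — Series with input arm Z1: Z_in = Z1 + (Z3 || Z2) = 1510 - j2.827e+04 Ω = 2.831e+04∠-86.9° Ω.
Step 5 — Source phasor: V = 15.5∠176.1° V = -15.46 + j1.054 V.
Step 6 — Ohm's law: I = V / Z_total = (-15.46 + j1.054) / (1510 - j2.827e+04) = -6.632e-05 - j0.0005435 A.
Step 7 — Convert to polar: |I| = 0.0005475 A, ∠I = -97.0°.

I = 0.0005475∠-97.0° A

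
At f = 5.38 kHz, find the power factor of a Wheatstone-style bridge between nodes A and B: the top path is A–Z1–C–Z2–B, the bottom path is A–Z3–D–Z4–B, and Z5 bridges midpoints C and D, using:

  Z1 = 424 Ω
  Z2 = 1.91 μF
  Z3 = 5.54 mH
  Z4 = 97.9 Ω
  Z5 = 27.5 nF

Step 1 — Angular frequency: ω = 2π·f = 2π·5380 = 3.38e+04 rad/s.
Step 2 — Component impedances:
  Z1: Z = R = 424 Ω
  Z2: Z = 1/(jωC) = -j/(ω·C) = 0 - j15.49 Ω
  Z3: Z = jωL = j·3.38e+04·0.00554 = 0 + j187.3 Ω
  Z4: Z = R = 97.9 Ω
  Z5: Z = 1/(jωC) = -j/(ω·C) = 0 - j1076 Ω
Step 3 — Bridge requires nodal analysis (the Z5 bridge couples midpoints C and D, so the two paths cannot be reduced to a simple series/parallel combination). Setting node B to ground and injecting 1 A at node A, the 3-node admittance system at A, C, D solves to V_A = Z_AB = 118.1 + j105.9 Ω = 158.7∠41.9° Ω.
Step 4 — Power factor: PF = cos(φ) = Re(Z)/|Z| = 118.12/158.66 = 0.7445.
Step 5 — Type: Im(Z) = 105.9 ⇒ lagging (phase φ = 41.9°).

PF = 0.7445 (lagging, φ = 41.9°)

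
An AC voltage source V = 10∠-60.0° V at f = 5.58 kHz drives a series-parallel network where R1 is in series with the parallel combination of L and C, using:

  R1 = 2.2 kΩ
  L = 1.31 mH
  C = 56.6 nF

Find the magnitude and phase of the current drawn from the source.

Step 1 — Angular frequency: ω = 2π·f = 2π·5580 = 3.506e+04 rad/s.
Step 2 — Component impedances:
  R1: Z = R = 2200 Ω
  L: Z = jωL = j·3.506e+04·0.00131 = 0 + j45.93 Ω
  C: Z = 1/(jωC) = -j/(ω·C) = 0 - j503.9 Ω
Step 3 — Parallel branch: L || C = 1/(1/L + 1/C) = 0 + j50.53 Ω.
Step 4 — Series with R1: Z_total = R1 + (L || C) = 2200 + j50.53 Ω = 2201∠1.3° Ω.
Step 5 — Source phasor: V = 10∠-60.0° V = 5 - j8.66 V.
Step 6 — Ohm's law: I = V / Z_total = (5 - j8.66) / (2200 + j50.53) = 0.002181 - j0.003987 A.
Step 7 — Convert to polar: |I| = 0.004544 A, ∠I = -61.3°.

I = 0.004544∠-61.3° A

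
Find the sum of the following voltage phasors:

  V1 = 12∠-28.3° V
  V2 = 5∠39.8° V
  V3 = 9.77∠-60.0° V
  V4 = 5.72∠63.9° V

Step 1 — Convert each phasor to rectangular form:
  V1 = 12·(cos(-28.3°) + j·sin(-28.3°)) = 10.57 - j5.689 V
  V2 = 5·(cos(39.8°) + j·sin(39.8°)) = 3.841 + j3.201 V
  V3 = 9.77·(cos(-60.0°) + j·sin(-60.0°)) = 4.885 - j8.461 V
  V4 = 5.72·(cos(63.9°) + j·sin(63.9°)) = 2.516 + j5.137 V
Step 2 — Sum components: V_total = 21.81 - j5.813 V.
Step 3 — Convert to polar: |V_total| = 22.57 V, ∠V_total = -14.9°.

V_total = 22.57∠-14.9° V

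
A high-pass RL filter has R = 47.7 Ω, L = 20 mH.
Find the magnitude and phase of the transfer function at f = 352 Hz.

Step 1 — Angular frequency: ω = 2π·352 = 2212 rad/s.
Step 2 — Transfer function: H(jω) = jωL/(R + jωL).
Step 3 — Numerator jωL = j·44.23; denominator R + jωL = 47.7 + j44.23.
Step 4 — H = 0.4623 + j0.4986.
Step 5 — Magnitude: |H| = 0.68 (-3.4 dB); phase: φ = 47.2°.

|H| = 0.68 (-3.4 dB), φ = 47.2°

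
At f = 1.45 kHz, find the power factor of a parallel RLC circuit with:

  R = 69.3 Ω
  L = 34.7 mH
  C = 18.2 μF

Step 1 — Angular frequency: ω = 2π·f = 2π·1450 = 9111 rad/s.
Step 2 — Component impedances:
  R: Z = R = 69.3 Ω
  L: Z = jωL = j·9111·0.0347 = 0 + j316.1 Ω
  C: Z = 1/(jωC) = -j/(ω·C) = 0 - j6.031 Ω
Step 3 — Parallel combination: 1/Z_total = 1/R + 1/L + 1/C; Z_total = 0.5412 - j6.1 Ω = 6.124∠-84.9° Ω.
Step 4 — Power factor: PF = cos(φ) = Re(Z)/|Z| = 0.5412/6.124 = 0.08837.
Step 5 — Type: Im(Z) = -6.1 ⇒ leading (phase φ = -84.9°).

PF = 0.08837 (leading, φ = -84.9°)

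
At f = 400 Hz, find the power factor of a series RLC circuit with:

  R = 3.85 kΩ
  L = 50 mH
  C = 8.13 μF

Step 1 — Angular frequency: ω = 2π·f = 2π·400 = 2513 rad/s.
Step 2 — Component impedances:
  R: Z = R = 3850 Ω
  L: Z = jωL = j·2513·0.05 = 0 + j125.7 Ω
  C: Z = 1/(jωC) = -j/(ω·C) = 0 - j48.94 Ω
Step 3 — Series combination: Z_total = R + L + C = 3850 + j76.72 Ω = 3851∠1.1° Ω.
Step 4 — Power factor: PF = cos(φ) = Re(Z)/|Z| = 3850/3850.8 = 0.9998.
Step 5 — Type: Im(Z) = 76.72 ⇒ lagging (phase φ = 1.1°).

PF = 0.9998 (lagging, φ = 1.1°)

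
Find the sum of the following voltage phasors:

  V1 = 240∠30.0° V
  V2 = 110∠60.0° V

Step 1 — Convert each phasor to rectangular form:
  V1 = 240·(cos(30.0°) + j·sin(30.0°)) = 207.8 + j120 V
  V2 = 110·(cos(60.0°) + j·sin(60.0°)) = 55 + j95.26 V
Step 2 — Sum components: V_total = 262.8 + j215.3 V.
Step 3 — Convert to polar: |V_total| = 339.7 V, ∠V_total = 39.3°.

V_total = 339.7∠39.3° V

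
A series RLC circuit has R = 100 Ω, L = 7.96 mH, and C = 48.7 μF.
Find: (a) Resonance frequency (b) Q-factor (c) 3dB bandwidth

Step 1 — Resonance condition Im(Z)=0 gives ω₀ = 1/√(LC).
Step 2 — ω₀ = 1/√(0.00796·4.87e-05) = 1606 rad/s.
Step 3 — f₀ = ω₀/(2π) = 255.6 Hz.
Step 4 — Series Q: Q = ω₀L/R = 1606·0.00796/100 = 0.1278.
Step 5 — 3dB bandwidth: Δω = ω₀/Q = 1.256e+04 rad/s; BW = Δω/(2π) = 1999 Hz.

(a) f₀ = 255.6 Hz  (b) Q = 0.1278  (c) BW = 1999 Hz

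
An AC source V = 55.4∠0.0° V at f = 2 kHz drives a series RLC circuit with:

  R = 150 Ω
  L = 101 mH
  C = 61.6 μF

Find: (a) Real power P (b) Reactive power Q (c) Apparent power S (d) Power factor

Step 1 — Angular frequency: ω = 2π·f = 2π·2000 = 1.257e+04 rad/s.
Step 2 — Component impedances:
  R: Z = R = 150 Ω
  L: Z = jωL = j·1.257e+04·0.101 = 0 + j1269 Ω
  C: Z = 1/(jωC) = -j/(ω·C) = 0 - j1.292 Ω
Step 3 — Series combination: Z_total = R + L + C = 150 + j1268 Ω = 1277∠83.3° Ω.
Step 4 — Source phasor: V = 55.4∠0.0° V = 55.4 V.
Step 5 — Current: I = V / Z = 0.005098 - j0.04309 A = 0.04339∠-83.3° A.
Step 6 — Complex power: S = V·I* = 0.2824 + j2.387 VA.
Step 7 — Real power: P = Re(S) = 0.2824 W.
Step 8 — Reactive power: Q = Im(S) = 2.387 VAR.
Step 9 — Apparent power: |S| = 2.404 VA.
Step 10 — Power factor: PF = P/|S| = 0.1175 (lagging).

(a) P = 0.2824 W  (b) Q = 2.387 VAR  (c) S = 2.404 VA  (d) PF = 0.1175 (lagging)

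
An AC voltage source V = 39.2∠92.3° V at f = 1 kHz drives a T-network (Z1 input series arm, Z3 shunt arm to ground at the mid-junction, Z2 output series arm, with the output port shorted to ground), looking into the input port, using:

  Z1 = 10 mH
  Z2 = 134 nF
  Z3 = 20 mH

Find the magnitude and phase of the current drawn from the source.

Step 1 — Angular frequency: ω = 2π·f = 2π·1000 = 6283 rad/s.
Step 2 — Component impedances:
  Z1: Z = jωL = j·6283·0.01 = 0 + j62.83 Ω
  Z2: Z = 1/(jωC) = -j/(ω·C) = 0 - j1188 Ω
  Z3: Z = jωL = j·6283·0.02 = 0 + j125.7 Ω
Step 3 — With the output port shorted to ground, the output series arm Z2 runs from the junction to ground; the shunt arm Z3 also runs from the junction to ground. They appear in parallel: Z3 || Z2 = 0 + j140.5 Ω.
Step 4 — Series with input arm Z1: Z_in = Z1 + (Z3 || Z2) = 0 + j203.4 Ω = 203.4∠90.0° Ω.
Step 5 — Source phasor: V = 39.2∠92.3° V = -1.573 + j39.17 V.
Step 6 — Ohm's law: I = V / Z_total = (-1.573 + j39.17) / (0 + j203.4) = 0.1926 + j0.007736 A.
Step 7 — Convert to polar: |I| = 0.1928 A, ∠I = 2.3°.

I = 0.1928∠2.3° A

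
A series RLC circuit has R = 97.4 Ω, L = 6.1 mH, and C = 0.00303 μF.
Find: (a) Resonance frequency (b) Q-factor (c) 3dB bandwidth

Step 1 — Resonance: ω₀ = 1/√(LC) = 1/√(0.0061·3.03e-09) = 2.326e+05 rad/s.
Step 2 — f₀ = ω₀/(2π) = 3.702e+04 Hz.
Step 3 — Series Q: Q = ω₀L/R = 2.326e+05·0.0061/97.4 = 14.57.
Step 4 — Bandwidth: Δω = ω₀/Q = 1.597e+04 rad/s; BW = Δω/(2π) = 2541 Hz.

(a) f₀ = 3.702e+04 Hz  (b) Q = 14.57  (c) BW = 2541 Hz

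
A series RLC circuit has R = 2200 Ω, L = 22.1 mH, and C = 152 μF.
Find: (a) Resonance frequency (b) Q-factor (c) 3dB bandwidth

Step 1 — Resonance: ω₀ = 1/√(LC) = 1/√(0.0221·0.000152) = 545.6 rad/s.
Step 2 — f₀ = ω₀/(2π) = 86.84 Hz.
Step 3 — Series Q: Q = ω₀L/R = 545.6·0.0221/2200 = 0.005481.
Step 4 — Bandwidth: Δω = ω₀/Q = 9.955e+04 rad/s; BW = Δω/(2π) = 1.584e+04 Hz.

(a) f₀ = 86.84 Hz  (b) Q = 0.005481  (c) BW = 1.584e+04 Hz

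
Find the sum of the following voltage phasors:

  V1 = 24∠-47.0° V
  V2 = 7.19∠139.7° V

Step 1 — Convert each phasor to rectangular form:
  V1 = 24·(cos(-47.0°) + j·sin(-47.0°)) = 16.37 - j17.55 V
  V2 = 7.19·(cos(139.7°) + j·sin(139.7°)) = -5.484 + j4.65 V
Step 2 — Sum components: V_total = 10.88 - j12.9 V.
Step 3 — Convert to polar: |V_total| = 16.88 V, ∠V_total = -49.8°.

V_total = 16.88∠-49.8° V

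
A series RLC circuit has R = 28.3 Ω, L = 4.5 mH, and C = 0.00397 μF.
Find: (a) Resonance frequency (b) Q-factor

Step 1 — Resonance condition Im(Z)=0 gives ω₀ = 1/√(LC).
Step 2 — ω₀ = 1/√(0.0045·3.97e-09) = 2.366e+05 rad/s.
Step 3 — f₀ = ω₀/(2π) = 3.765e+04 Hz.
Step 4 — Series Q: Q = ω₀L/R = 2.366e+05·0.0045/28.3 = 37.62.

(a) f₀ = 3.765e+04 Hz  (b) Q = 37.62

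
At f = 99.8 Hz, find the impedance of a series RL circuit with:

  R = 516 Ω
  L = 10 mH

Step 1 — Angular frequency: ω = 2π·f = 2π·99.8 = 627.1 rad/s.
Step 2 — Component impedances:
  R: Z = R = 516 Ω
  L: Z = jωL = j·627.1·0.01 = 0 + j6.271 Ω
Step 3 — Series combination: Z_total = R + L = 516 + j6.271 Ω = 516∠0.7° Ω.

Z = 516 + j6.271 Ω = 516∠0.7° Ω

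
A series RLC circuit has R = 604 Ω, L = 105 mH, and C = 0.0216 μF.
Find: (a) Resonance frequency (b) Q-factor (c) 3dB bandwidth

Step 1 — Resonance: ω₀ = 1/√(LC) = 1/√(0.105·2.16e-08) = 2.1e+04 rad/s.
Step 2 — f₀ = ω₀/(2π) = 3342 Hz.
Step 3 — Series Q: Q = ω₀L/R = 2.1e+04·0.105/604 = 3.65.
Step 4 — Bandwidth: Δω = ω₀/Q = 5752 rad/s; BW = Δω/(2π) = 915.5 Hz.

(a) f₀ = 3342 Hz  (b) Q = 3.65  (c) BW = 915.5 Hz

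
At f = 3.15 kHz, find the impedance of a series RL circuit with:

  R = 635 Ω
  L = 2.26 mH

Step 1 — Angular frequency: ω = 2π·f = 2π·3150 = 1.979e+04 rad/s.
Step 2 — Component impedances:
  R: Z = R = 635 Ω
  L: Z = jωL = j·1.979e+04·0.00226 = 0 + j44.73 Ω
Step 3 — Series combination: Z_total = R + L = 635 + j44.73 Ω = 636.6∠4.0° Ω.

Z = 635 + j44.73 Ω = 636.6∠4.0° Ω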